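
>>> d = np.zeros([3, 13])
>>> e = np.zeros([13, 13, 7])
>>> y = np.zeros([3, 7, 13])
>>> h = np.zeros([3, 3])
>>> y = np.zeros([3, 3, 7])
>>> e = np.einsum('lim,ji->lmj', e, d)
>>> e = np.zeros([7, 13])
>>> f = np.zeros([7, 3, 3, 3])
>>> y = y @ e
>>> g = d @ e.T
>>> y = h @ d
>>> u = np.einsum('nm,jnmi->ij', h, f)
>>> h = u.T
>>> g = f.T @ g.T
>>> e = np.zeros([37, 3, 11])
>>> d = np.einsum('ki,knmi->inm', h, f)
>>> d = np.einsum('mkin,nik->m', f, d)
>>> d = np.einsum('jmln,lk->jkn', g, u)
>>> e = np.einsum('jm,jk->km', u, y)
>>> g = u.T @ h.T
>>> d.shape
(3, 7, 3)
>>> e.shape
(13, 7)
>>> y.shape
(3, 13)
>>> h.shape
(7, 3)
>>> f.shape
(7, 3, 3, 3)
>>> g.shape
(7, 7)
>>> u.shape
(3, 7)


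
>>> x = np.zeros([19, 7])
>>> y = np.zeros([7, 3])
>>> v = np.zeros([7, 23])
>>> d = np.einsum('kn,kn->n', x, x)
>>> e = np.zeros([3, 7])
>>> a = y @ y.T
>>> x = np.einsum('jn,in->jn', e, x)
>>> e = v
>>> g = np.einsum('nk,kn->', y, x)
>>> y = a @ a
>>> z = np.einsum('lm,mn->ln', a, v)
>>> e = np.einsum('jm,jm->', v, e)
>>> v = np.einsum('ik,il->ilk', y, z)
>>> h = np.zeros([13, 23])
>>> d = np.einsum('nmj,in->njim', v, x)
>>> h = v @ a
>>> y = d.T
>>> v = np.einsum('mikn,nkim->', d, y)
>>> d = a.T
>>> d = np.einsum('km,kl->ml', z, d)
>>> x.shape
(3, 7)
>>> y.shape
(23, 3, 7, 7)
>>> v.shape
()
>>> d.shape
(23, 7)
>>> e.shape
()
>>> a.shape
(7, 7)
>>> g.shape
()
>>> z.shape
(7, 23)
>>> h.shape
(7, 23, 7)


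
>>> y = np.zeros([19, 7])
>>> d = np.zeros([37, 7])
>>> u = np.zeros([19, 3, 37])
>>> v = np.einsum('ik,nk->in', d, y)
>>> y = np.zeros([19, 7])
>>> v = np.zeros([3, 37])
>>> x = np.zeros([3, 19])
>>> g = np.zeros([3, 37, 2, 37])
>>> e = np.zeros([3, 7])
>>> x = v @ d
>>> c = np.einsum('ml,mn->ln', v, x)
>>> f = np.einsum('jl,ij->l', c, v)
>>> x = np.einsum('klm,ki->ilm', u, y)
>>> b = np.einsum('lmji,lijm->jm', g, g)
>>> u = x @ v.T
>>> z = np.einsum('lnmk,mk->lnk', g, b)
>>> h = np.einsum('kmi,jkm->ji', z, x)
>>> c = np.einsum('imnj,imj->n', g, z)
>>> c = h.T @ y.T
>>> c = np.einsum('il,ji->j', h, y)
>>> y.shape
(19, 7)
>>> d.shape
(37, 7)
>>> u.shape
(7, 3, 3)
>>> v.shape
(3, 37)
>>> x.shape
(7, 3, 37)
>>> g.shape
(3, 37, 2, 37)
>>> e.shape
(3, 7)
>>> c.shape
(19,)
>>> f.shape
(7,)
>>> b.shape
(2, 37)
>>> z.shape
(3, 37, 37)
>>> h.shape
(7, 37)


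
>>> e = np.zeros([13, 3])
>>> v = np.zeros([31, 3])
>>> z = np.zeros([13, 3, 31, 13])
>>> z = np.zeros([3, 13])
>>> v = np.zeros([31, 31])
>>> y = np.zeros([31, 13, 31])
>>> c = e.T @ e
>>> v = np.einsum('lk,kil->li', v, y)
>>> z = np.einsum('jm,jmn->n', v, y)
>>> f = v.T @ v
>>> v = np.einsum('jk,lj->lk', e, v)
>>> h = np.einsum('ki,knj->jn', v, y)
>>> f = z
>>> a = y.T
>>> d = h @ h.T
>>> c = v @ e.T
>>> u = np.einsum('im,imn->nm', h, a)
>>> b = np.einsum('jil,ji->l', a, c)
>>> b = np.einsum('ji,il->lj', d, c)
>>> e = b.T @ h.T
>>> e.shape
(31, 31)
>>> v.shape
(31, 3)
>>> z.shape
(31,)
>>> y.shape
(31, 13, 31)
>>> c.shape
(31, 13)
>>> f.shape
(31,)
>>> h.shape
(31, 13)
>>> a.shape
(31, 13, 31)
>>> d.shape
(31, 31)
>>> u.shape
(31, 13)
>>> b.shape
(13, 31)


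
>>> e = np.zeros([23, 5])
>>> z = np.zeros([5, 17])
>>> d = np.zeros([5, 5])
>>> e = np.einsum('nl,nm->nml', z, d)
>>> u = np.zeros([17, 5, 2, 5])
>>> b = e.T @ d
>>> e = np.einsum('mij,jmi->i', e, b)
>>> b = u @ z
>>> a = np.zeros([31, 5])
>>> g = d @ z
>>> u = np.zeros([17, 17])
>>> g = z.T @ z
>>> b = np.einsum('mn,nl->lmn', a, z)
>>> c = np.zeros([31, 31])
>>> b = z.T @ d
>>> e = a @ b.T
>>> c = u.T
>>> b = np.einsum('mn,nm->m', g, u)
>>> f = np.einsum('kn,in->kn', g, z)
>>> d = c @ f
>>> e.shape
(31, 17)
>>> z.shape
(5, 17)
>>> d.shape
(17, 17)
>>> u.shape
(17, 17)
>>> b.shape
(17,)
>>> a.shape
(31, 5)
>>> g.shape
(17, 17)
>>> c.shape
(17, 17)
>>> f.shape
(17, 17)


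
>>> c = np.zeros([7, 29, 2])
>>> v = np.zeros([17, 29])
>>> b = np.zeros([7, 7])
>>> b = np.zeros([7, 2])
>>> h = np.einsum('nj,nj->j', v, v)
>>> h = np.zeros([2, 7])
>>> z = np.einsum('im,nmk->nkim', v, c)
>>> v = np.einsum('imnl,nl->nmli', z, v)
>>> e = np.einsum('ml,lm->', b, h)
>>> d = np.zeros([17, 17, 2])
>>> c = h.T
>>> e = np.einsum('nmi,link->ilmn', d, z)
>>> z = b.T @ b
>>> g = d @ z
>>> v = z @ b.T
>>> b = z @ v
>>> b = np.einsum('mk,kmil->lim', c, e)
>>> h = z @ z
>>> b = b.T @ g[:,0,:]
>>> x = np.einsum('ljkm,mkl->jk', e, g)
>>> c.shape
(7, 2)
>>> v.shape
(2, 7)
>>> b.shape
(7, 17, 2)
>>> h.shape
(2, 2)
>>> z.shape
(2, 2)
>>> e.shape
(2, 7, 17, 17)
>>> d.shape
(17, 17, 2)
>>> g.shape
(17, 17, 2)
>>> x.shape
(7, 17)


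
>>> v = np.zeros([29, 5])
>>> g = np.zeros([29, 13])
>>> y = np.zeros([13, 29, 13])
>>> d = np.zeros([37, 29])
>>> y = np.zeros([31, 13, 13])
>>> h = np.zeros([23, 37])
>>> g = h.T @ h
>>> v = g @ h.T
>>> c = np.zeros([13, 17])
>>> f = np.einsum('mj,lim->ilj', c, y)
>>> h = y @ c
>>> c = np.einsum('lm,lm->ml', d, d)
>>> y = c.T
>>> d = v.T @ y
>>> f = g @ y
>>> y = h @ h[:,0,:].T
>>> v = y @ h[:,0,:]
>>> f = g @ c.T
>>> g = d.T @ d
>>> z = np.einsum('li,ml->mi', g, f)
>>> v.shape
(31, 13, 17)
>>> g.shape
(29, 29)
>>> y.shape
(31, 13, 31)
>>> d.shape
(23, 29)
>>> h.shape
(31, 13, 17)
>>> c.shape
(29, 37)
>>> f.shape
(37, 29)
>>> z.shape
(37, 29)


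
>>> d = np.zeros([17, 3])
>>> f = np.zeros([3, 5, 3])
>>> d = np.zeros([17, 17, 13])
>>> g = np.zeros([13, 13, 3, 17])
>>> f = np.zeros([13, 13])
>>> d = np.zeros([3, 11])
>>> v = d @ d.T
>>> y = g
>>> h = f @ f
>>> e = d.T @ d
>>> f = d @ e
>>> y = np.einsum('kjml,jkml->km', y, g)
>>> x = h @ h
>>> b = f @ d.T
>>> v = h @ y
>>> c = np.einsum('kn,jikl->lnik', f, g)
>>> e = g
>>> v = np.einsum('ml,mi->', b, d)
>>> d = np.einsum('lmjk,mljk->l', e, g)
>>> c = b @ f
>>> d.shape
(13,)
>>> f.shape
(3, 11)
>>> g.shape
(13, 13, 3, 17)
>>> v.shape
()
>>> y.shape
(13, 3)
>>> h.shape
(13, 13)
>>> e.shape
(13, 13, 3, 17)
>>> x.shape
(13, 13)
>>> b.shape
(3, 3)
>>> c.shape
(3, 11)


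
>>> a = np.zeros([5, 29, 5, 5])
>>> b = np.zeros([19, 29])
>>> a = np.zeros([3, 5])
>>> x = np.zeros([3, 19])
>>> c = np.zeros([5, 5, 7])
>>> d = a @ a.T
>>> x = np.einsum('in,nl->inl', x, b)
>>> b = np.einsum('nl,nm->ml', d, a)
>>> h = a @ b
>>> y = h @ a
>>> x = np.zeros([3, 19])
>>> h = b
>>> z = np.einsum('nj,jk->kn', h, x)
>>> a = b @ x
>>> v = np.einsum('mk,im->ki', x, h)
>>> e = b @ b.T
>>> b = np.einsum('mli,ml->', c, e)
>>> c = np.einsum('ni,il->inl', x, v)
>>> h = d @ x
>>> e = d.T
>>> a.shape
(5, 19)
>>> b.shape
()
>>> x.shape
(3, 19)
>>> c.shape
(19, 3, 5)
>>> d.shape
(3, 3)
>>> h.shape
(3, 19)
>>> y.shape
(3, 5)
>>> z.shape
(19, 5)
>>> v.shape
(19, 5)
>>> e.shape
(3, 3)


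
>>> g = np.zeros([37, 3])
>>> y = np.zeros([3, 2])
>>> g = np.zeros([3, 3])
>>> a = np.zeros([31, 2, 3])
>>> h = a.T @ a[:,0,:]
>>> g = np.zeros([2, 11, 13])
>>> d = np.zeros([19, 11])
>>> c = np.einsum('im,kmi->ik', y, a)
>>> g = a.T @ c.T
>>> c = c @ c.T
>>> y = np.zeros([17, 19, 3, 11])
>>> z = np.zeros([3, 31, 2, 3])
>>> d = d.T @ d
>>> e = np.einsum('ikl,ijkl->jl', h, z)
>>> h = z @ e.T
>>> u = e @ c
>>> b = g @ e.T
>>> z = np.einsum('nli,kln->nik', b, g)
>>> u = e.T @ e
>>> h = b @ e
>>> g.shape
(3, 2, 3)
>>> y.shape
(17, 19, 3, 11)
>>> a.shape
(31, 2, 3)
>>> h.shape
(3, 2, 3)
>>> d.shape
(11, 11)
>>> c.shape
(3, 3)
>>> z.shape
(3, 31, 3)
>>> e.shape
(31, 3)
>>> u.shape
(3, 3)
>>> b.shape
(3, 2, 31)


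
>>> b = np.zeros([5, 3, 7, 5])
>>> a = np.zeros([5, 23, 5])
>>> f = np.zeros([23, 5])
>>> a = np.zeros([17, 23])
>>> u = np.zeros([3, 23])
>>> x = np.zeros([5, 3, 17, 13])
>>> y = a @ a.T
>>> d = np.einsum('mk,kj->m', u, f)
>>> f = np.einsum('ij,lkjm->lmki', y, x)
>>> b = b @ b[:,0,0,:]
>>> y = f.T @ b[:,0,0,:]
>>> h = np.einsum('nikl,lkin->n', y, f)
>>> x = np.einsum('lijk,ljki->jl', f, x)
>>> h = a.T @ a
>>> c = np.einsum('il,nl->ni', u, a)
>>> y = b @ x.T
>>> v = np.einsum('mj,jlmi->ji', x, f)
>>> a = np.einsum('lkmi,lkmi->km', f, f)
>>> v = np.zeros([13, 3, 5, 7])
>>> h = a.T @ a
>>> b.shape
(5, 3, 7, 5)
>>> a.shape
(13, 3)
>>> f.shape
(5, 13, 3, 17)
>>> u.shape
(3, 23)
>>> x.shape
(3, 5)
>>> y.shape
(5, 3, 7, 3)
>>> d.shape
(3,)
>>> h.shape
(3, 3)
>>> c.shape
(17, 3)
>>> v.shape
(13, 3, 5, 7)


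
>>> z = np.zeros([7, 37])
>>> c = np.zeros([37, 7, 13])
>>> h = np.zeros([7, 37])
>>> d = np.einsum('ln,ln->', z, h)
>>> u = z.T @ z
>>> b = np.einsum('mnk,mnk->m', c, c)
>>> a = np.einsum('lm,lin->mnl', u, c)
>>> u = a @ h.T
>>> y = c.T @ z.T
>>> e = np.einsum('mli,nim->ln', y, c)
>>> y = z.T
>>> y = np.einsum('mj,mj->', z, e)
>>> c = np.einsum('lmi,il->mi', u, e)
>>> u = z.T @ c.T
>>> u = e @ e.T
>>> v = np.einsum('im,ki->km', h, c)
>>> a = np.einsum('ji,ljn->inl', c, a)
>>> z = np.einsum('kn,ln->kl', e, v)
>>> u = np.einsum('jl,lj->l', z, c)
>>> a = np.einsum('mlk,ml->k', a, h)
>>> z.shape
(7, 13)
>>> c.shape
(13, 7)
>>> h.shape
(7, 37)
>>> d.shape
()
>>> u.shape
(13,)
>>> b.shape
(37,)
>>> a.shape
(37,)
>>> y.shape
()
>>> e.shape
(7, 37)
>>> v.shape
(13, 37)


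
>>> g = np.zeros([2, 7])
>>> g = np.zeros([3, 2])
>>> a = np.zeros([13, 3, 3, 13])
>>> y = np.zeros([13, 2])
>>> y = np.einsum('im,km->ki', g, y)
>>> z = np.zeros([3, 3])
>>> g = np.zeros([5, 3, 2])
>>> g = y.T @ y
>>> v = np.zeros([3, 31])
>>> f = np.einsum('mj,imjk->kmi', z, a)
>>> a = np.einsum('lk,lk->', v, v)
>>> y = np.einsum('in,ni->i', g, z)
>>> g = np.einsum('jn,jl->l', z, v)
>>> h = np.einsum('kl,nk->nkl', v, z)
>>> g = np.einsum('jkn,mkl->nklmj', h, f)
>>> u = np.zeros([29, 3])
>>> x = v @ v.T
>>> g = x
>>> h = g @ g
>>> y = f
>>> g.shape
(3, 3)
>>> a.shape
()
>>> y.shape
(13, 3, 13)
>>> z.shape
(3, 3)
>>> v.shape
(3, 31)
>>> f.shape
(13, 3, 13)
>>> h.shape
(3, 3)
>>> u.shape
(29, 3)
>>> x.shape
(3, 3)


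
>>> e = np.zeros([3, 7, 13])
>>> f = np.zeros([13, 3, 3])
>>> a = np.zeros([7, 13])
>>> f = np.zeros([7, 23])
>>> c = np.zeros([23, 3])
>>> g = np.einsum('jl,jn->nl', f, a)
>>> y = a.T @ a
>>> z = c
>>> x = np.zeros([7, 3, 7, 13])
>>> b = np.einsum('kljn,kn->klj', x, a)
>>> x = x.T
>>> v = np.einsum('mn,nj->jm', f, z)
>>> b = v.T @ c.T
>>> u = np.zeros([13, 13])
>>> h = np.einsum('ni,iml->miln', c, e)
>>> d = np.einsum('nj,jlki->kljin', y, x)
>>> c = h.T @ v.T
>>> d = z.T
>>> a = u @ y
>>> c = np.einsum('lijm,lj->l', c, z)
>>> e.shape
(3, 7, 13)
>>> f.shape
(7, 23)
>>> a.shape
(13, 13)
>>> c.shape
(23,)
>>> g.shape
(13, 23)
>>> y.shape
(13, 13)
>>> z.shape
(23, 3)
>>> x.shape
(13, 7, 3, 7)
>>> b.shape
(7, 23)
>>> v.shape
(3, 7)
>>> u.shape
(13, 13)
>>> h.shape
(7, 3, 13, 23)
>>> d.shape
(3, 23)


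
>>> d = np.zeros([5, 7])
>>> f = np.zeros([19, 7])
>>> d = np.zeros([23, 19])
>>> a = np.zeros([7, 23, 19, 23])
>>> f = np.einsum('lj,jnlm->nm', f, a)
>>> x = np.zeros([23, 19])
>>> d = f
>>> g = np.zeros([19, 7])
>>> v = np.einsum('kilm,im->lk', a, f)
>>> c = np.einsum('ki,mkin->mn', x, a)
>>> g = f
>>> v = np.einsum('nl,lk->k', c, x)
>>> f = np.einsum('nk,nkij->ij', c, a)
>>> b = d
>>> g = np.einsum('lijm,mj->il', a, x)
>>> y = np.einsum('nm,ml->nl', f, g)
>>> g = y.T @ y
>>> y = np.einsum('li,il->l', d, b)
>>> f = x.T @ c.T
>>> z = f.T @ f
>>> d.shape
(23, 23)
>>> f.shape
(19, 7)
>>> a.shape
(7, 23, 19, 23)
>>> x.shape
(23, 19)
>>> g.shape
(7, 7)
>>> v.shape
(19,)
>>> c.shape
(7, 23)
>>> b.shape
(23, 23)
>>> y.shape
(23,)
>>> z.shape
(7, 7)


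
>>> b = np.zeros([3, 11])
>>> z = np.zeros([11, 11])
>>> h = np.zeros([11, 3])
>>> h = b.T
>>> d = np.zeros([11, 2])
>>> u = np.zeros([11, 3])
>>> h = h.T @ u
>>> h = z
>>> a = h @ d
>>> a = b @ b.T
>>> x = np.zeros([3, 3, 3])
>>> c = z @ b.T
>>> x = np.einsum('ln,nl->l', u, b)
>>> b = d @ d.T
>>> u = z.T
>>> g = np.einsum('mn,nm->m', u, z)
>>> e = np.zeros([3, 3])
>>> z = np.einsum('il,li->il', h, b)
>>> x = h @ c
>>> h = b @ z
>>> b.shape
(11, 11)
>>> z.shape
(11, 11)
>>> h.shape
(11, 11)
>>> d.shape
(11, 2)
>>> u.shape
(11, 11)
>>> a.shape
(3, 3)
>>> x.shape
(11, 3)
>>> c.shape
(11, 3)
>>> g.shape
(11,)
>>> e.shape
(3, 3)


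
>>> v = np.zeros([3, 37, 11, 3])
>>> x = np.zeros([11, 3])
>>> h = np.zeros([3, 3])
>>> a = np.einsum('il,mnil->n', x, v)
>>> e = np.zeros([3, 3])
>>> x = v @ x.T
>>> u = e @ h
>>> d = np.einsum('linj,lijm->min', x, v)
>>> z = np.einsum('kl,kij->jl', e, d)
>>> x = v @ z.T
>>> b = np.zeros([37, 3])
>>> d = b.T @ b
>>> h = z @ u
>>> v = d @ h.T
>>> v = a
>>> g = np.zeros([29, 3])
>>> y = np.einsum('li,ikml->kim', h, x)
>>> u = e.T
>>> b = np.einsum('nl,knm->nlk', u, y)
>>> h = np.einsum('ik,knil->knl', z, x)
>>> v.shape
(37,)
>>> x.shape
(3, 37, 11, 11)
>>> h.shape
(3, 37, 11)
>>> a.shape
(37,)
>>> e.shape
(3, 3)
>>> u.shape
(3, 3)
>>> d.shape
(3, 3)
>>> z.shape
(11, 3)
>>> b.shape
(3, 3, 37)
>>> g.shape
(29, 3)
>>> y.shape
(37, 3, 11)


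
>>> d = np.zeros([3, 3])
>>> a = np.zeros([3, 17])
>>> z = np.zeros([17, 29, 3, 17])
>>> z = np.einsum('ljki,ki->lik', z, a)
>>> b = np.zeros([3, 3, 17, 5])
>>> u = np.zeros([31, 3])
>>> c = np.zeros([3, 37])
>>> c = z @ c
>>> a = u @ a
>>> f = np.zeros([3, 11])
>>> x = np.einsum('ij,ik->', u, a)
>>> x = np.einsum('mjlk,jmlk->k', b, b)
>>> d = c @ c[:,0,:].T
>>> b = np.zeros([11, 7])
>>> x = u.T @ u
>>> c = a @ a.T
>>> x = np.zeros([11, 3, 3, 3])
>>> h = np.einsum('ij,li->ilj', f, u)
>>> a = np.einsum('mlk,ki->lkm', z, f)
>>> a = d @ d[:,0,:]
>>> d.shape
(17, 17, 17)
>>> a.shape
(17, 17, 17)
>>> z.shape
(17, 17, 3)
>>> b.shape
(11, 7)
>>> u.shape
(31, 3)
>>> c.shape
(31, 31)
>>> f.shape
(3, 11)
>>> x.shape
(11, 3, 3, 3)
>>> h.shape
(3, 31, 11)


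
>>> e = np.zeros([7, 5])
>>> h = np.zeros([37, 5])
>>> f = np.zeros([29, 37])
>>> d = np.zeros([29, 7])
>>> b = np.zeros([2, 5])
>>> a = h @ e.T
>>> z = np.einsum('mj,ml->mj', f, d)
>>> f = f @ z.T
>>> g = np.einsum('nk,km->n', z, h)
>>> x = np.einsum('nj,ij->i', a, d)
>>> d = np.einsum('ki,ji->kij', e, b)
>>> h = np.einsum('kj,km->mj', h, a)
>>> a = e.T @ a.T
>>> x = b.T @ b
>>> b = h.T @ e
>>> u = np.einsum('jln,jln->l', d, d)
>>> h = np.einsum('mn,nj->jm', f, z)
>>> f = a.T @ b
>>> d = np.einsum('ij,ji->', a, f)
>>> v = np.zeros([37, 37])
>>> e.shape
(7, 5)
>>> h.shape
(37, 29)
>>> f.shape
(37, 5)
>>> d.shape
()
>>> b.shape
(5, 5)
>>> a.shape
(5, 37)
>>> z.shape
(29, 37)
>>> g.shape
(29,)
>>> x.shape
(5, 5)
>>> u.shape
(5,)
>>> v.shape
(37, 37)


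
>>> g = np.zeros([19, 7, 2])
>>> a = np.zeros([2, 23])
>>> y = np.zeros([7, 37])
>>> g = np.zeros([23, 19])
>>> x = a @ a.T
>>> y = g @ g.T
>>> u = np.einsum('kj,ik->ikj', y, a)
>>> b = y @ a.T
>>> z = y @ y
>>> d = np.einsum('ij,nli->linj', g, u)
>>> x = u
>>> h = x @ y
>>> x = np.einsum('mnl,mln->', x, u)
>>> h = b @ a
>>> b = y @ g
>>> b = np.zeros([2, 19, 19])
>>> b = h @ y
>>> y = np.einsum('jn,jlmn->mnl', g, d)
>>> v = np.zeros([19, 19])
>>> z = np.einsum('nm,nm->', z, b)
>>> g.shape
(23, 19)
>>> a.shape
(2, 23)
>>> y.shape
(2, 19, 23)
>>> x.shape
()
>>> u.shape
(2, 23, 23)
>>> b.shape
(23, 23)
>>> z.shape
()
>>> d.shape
(23, 23, 2, 19)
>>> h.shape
(23, 23)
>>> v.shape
(19, 19)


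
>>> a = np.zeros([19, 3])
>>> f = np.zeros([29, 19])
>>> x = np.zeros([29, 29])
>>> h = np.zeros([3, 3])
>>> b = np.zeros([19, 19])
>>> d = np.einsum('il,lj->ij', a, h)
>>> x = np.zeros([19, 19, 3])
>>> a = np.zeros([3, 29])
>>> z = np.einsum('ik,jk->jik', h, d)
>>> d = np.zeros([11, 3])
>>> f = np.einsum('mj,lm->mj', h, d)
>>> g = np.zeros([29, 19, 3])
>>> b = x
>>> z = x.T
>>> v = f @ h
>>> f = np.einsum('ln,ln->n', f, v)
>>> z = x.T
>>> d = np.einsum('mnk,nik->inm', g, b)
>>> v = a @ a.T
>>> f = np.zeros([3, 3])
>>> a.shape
(3, 29)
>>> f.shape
(3, 3)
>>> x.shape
(19, 19, 3)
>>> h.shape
(3, 3)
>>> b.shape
(19, 19, 3)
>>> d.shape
(19, 19, 29)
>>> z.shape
(3, 19, 19)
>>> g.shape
(29, 19, 3)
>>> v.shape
(3, 3)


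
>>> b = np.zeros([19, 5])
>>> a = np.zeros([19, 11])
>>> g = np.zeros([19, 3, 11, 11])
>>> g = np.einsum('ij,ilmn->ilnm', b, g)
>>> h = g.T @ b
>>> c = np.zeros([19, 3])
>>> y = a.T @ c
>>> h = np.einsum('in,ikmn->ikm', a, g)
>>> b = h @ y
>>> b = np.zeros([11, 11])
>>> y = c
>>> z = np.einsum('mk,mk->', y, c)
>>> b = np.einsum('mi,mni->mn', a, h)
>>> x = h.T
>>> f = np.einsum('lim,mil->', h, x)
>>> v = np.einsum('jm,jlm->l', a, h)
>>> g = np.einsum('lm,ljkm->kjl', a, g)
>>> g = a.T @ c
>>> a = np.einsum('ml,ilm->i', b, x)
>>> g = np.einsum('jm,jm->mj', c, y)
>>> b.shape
(19, 3)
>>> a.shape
(11,)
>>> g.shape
(3, 19)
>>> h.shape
(19, 3, 11)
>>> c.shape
(19, 3)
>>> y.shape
(19, 3)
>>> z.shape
()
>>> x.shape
(11, 3, 19)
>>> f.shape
()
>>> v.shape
(3,)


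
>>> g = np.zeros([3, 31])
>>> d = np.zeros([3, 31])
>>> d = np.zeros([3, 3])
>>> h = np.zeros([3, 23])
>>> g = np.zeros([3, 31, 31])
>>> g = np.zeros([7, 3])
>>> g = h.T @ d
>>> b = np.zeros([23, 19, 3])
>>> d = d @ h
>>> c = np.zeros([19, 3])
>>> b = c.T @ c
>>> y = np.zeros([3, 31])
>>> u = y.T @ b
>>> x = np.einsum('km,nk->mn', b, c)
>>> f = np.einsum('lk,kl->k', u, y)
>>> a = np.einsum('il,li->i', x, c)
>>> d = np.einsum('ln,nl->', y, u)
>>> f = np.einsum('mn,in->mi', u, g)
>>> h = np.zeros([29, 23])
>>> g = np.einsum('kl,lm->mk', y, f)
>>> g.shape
(23, 3)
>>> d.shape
()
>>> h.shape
(29, 23)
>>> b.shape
(3, 3)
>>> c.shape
(19, 3)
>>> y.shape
(3, 31)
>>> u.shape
(31, 3)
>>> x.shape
(3, 19)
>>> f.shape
(31, 23)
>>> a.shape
(3,)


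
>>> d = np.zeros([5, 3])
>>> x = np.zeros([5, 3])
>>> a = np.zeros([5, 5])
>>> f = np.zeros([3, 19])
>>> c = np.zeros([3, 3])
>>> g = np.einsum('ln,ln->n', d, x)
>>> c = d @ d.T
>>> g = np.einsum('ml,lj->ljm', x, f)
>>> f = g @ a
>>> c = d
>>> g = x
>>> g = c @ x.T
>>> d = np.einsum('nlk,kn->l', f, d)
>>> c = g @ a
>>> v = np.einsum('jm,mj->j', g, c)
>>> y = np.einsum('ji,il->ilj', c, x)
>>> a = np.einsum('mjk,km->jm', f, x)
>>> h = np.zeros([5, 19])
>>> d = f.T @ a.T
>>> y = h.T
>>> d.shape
(5, 19, 19)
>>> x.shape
(5, 3)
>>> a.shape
(19, 3)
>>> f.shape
(3, 19, 5)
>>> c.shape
(5, 5)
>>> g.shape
(5, 5)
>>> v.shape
(5,)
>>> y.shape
(19, 5)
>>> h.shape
(5, 19)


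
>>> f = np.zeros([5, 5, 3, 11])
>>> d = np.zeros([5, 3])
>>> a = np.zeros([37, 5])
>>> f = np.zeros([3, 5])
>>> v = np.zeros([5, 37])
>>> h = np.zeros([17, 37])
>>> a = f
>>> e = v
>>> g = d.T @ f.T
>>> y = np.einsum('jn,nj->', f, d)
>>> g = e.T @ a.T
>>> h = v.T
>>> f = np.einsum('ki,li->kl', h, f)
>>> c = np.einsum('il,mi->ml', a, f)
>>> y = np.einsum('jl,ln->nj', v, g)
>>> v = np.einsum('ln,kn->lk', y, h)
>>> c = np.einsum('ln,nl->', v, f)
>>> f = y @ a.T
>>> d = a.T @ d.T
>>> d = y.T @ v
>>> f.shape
(3, 3)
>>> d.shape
(5, 37)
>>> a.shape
(3, 5)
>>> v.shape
(3, 37)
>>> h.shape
(37, 5)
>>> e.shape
(5, 37)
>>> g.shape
(37, 3)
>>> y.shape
(3, 5)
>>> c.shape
()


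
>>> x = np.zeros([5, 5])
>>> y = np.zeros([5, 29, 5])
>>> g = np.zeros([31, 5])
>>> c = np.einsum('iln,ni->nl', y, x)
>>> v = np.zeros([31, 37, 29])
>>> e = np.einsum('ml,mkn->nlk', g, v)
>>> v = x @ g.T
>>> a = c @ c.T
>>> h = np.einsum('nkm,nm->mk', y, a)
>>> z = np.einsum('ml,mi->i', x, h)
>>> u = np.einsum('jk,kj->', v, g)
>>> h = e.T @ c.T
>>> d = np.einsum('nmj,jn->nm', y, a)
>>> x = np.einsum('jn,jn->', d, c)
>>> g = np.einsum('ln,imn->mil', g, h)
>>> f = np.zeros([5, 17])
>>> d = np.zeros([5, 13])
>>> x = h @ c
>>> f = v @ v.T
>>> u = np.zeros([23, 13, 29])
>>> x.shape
(37, 5, 29)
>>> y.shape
(5, 29, 5)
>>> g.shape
(5, 37, 31)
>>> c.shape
(5, 29)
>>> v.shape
(5, 31)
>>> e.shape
(29, 5, 37)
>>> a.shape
(5, 5)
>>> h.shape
(37, 5, 5)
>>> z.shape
(29,)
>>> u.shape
(23, 13, 29)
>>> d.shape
(5, 13)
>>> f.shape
(5, 5)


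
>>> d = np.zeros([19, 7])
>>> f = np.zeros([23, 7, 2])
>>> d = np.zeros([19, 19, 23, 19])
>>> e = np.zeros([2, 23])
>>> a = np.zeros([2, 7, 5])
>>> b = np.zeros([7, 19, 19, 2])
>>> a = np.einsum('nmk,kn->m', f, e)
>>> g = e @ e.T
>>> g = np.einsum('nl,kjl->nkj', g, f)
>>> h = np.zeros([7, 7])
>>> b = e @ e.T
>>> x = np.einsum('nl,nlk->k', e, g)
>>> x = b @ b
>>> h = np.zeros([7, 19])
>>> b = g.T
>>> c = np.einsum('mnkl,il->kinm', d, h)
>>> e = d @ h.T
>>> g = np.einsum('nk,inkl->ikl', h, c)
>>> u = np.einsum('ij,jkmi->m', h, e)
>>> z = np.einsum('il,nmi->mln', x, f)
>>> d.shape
(19, 19, 23, 19)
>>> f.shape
(23, 7, 2)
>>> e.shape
(19, 19, 23, 7)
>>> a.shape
(7,)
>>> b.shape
(7, 23, 2)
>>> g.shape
(23, 19, 19)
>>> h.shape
(7, 19)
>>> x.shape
(2, 2)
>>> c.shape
(23, 7, 19, 19)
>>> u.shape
(23,)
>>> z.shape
(7, 2, 23)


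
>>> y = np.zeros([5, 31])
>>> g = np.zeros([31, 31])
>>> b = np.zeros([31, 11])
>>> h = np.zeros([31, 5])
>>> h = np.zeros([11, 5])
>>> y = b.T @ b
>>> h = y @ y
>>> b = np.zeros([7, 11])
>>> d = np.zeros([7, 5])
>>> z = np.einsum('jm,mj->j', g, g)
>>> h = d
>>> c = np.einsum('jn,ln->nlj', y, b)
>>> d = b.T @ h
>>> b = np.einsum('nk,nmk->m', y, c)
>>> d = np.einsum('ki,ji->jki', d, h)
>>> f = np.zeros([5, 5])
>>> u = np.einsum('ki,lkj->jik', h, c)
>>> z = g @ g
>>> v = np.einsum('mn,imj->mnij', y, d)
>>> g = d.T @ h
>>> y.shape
(11, 11)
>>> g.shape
(5, 11, 5)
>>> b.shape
(7,)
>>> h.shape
(7, 5)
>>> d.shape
(7, 11, 5)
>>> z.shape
(31, 31)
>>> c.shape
(11, 7, 11)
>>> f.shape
(5, 5)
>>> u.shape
(11, 5, 7)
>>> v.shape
(11, 11, 7, 5)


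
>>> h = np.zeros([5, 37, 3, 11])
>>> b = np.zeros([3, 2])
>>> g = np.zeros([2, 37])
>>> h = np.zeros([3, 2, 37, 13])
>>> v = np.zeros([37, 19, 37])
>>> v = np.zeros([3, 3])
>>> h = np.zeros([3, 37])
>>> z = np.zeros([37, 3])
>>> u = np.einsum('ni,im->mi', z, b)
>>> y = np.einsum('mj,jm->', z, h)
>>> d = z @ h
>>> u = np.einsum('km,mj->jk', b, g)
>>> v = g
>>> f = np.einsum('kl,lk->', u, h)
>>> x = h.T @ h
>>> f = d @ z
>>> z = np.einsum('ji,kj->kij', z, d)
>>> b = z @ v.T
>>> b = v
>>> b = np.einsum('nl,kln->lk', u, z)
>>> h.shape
(3, 37)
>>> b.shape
(3, 37)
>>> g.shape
(2, 37)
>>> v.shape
(2, 37)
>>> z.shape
(37, 3, 37)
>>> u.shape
(37, 3)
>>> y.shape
()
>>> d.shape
(37, 37)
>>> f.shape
(37, 3)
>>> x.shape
(37, 37)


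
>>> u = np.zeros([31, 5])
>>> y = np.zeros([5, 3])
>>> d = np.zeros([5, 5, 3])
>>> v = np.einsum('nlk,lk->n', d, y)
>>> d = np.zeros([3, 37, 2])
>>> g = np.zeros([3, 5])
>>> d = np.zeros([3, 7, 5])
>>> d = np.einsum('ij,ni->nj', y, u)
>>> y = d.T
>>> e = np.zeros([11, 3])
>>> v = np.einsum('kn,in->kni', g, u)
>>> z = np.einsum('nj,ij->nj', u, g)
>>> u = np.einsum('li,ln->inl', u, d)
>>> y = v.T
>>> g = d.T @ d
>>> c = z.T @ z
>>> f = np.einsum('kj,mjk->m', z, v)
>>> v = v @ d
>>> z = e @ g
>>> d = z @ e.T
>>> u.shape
(5, 3, 31)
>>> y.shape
(31, 5, 3)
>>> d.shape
(11, 11)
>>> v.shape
(3, 5, 3)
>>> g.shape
(3, 3)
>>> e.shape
(11, 3)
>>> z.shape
(11, 3)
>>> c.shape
(5, 5)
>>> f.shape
(3,)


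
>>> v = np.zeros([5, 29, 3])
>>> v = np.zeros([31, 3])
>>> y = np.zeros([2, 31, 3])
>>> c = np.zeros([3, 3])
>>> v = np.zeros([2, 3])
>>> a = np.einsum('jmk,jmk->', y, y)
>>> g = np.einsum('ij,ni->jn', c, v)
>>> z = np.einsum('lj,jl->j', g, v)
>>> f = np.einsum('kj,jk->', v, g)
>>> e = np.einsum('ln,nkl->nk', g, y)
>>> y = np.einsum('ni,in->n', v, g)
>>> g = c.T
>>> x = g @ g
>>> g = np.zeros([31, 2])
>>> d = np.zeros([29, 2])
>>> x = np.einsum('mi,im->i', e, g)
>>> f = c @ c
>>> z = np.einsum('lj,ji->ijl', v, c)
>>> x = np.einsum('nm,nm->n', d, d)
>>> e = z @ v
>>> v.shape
(2, 3)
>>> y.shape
(2,)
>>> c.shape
(3, 3)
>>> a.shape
()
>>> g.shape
(31, 2)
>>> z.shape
(3, 3, 2)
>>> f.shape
(3, 3)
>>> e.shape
(3, 3, 3)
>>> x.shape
(29,)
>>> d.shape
(29, 2)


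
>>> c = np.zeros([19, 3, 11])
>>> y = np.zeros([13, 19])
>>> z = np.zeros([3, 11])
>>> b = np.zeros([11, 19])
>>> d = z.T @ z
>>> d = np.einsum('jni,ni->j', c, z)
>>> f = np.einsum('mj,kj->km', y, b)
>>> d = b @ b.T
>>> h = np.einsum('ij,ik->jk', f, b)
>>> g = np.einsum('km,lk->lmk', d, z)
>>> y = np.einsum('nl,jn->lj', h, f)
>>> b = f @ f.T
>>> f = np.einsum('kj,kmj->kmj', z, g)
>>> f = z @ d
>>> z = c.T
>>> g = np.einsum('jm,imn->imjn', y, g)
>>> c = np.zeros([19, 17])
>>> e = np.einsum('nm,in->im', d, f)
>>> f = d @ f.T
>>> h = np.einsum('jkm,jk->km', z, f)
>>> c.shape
(19, 17)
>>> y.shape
(19, 11)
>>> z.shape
(11, 3, 19)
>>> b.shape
(11, 11)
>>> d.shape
(11, 11)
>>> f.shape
(11, 3)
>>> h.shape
(3, 19)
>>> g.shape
(3, 11, 19, 11)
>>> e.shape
(3, 11)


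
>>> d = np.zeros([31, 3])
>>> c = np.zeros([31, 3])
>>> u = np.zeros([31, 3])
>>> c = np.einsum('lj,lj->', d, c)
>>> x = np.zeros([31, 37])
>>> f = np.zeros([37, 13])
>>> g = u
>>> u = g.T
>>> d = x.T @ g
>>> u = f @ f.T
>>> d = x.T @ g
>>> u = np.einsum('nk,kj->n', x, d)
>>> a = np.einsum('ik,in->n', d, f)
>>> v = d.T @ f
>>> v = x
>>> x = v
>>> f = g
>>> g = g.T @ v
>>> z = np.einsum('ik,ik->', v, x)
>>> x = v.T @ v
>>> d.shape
(37, 3)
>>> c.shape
()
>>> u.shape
(31,)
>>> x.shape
(37, 37)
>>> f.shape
(31, 3)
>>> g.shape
(3, 37)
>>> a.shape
(13,)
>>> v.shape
(31, 37)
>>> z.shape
()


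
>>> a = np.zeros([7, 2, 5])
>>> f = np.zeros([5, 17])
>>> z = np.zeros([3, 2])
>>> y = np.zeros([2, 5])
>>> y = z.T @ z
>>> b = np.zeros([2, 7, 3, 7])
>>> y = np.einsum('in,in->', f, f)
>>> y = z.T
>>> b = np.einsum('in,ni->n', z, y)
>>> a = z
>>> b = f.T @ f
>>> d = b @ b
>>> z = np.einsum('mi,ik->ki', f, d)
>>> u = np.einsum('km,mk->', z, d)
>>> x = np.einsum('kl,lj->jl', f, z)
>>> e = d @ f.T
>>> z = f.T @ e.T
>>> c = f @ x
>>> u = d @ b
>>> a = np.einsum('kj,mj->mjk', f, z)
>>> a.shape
(17, 17, 5)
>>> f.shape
(5, 17)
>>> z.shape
(17, 17)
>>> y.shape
(2, 3)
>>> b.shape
(17, 17)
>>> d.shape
(17, 17)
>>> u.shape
(17, 17)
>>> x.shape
(17, 17)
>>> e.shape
(17, 5)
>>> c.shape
(5, 17)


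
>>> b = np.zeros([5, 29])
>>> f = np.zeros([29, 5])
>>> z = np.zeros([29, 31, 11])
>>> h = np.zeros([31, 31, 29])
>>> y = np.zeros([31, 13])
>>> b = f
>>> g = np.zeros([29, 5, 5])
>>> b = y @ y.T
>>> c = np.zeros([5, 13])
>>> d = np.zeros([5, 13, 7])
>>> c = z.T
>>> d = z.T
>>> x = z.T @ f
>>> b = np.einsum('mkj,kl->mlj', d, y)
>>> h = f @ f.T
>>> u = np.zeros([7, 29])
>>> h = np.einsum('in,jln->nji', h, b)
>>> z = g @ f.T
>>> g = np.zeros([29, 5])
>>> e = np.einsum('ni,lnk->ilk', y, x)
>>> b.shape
(11, 13, 29)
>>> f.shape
(29, 5)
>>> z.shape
(29, 5, 29)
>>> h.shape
(29, 11, 29)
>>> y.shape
(31, 13)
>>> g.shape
(29, 5)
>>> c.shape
(11, 31, 29)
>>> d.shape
(11, 31, 29)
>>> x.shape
(11, 31, 5)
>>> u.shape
(7, 29)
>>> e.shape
(13, 11, 5)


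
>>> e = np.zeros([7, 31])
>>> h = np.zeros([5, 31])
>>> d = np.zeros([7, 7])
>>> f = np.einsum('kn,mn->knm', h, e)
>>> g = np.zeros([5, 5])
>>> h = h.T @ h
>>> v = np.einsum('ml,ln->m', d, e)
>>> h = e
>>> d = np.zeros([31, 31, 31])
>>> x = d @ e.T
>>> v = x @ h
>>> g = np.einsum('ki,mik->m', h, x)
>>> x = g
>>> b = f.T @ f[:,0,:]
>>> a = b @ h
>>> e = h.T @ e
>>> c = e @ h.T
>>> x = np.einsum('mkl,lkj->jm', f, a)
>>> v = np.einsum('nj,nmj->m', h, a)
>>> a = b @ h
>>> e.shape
(31, 31)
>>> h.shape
(7, 31)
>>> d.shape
(31, 31, 31)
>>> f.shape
(5, 31, 7)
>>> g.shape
(31,)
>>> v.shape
(31,)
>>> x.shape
(31, 5)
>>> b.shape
(7, 31, 7)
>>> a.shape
(7, 31, 31)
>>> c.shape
(31, 7)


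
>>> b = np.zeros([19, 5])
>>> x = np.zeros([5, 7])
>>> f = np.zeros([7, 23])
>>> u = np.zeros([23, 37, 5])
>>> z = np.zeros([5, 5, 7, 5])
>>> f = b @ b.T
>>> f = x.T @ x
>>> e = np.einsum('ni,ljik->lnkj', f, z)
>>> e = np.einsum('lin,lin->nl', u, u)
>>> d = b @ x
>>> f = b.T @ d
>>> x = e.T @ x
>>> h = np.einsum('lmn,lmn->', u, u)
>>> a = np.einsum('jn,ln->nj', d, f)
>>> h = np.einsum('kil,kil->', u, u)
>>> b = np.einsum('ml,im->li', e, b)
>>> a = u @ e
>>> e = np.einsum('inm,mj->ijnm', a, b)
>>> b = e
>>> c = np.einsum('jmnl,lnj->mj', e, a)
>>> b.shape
(23, 19, 37, 23)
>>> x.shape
(23, 7)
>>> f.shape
(5, 7)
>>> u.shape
(23, 37, 5)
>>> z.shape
(5, 5, 7, 5)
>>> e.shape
(23, 19, 37, 23)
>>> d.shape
(19, 7)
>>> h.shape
()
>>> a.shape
(23, 37, 23)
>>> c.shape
(19, 23)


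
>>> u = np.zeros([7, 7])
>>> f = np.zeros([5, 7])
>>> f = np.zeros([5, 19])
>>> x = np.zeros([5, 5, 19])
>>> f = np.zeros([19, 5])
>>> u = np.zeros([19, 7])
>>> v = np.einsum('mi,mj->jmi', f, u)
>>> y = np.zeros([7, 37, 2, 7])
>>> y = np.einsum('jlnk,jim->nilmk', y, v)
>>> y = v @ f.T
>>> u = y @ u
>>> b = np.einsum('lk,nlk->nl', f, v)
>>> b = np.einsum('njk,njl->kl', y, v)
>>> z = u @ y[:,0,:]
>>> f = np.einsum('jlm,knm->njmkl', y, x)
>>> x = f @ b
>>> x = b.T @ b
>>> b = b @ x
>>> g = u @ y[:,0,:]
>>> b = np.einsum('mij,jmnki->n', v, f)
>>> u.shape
(7, 19, 7)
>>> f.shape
(5, 7, 19, 5, 19)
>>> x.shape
(5, 5)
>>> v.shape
(7, 19, 5)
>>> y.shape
(7, 19, 19)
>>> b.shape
(19,)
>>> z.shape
(7, 19, 19)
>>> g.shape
(7, 19, 19)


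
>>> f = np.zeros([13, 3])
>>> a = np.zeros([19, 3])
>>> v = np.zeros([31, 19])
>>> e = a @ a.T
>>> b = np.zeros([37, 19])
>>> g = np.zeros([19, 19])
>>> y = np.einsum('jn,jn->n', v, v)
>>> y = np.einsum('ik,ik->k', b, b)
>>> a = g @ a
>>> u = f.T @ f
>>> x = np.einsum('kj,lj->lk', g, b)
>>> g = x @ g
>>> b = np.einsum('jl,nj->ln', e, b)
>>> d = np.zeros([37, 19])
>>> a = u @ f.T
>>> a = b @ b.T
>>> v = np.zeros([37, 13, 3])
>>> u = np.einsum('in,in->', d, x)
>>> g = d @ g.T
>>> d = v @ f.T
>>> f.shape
(13, 3)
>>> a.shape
(19, 19)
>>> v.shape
(37, 13, 3)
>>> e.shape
(19, 19)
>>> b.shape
(19, 37)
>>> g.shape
(37, 37)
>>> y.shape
(19,)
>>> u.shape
()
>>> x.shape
(37, 19)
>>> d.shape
(37, 13, 13)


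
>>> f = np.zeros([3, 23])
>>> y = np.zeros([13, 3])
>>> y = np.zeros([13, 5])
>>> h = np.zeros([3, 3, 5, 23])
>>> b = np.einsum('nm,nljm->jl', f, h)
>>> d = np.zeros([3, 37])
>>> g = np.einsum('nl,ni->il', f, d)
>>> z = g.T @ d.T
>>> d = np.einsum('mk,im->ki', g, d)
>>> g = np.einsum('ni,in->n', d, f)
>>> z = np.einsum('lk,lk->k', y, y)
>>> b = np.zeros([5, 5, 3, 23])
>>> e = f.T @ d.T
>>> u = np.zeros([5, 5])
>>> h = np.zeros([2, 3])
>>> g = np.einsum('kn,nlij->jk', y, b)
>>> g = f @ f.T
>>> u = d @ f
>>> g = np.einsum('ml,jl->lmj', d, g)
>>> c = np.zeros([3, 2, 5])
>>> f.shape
(3, 23)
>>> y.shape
(13, 5)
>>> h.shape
(2, 3)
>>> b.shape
(5, 5, 3, 23)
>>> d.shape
(23, 3)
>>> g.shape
(3, 23, 3)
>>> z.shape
(5,)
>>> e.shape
(23, 23)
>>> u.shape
(23, 23)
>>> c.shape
(3, 2, 5)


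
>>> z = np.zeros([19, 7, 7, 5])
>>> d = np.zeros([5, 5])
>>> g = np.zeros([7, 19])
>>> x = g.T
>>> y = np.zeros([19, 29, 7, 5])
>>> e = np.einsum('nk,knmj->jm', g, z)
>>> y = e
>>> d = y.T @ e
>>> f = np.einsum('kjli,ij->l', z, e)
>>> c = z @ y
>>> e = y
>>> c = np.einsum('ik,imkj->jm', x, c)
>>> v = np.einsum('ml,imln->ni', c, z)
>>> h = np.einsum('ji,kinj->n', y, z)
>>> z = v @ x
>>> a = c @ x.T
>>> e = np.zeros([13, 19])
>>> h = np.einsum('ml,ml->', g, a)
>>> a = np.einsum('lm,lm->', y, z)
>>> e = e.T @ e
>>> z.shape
(5, 7)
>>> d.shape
(7, 7)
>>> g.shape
(7, 19)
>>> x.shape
(19, 7)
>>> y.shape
(5, 7)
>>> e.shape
(19, 19)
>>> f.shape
(7,)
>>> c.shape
(7, 7)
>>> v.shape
(5, 19)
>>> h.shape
()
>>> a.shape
()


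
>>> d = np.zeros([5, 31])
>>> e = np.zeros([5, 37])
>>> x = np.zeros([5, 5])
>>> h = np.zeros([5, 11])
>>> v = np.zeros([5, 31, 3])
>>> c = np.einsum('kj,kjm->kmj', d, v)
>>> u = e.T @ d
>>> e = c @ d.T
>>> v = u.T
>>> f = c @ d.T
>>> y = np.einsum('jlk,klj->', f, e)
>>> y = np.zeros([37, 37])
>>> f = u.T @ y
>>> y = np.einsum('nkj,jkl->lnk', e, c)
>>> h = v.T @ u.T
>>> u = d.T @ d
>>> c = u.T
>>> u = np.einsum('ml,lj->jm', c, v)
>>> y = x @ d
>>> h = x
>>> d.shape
(5, 31)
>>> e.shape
(5, 3, 5)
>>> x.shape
(5, 5)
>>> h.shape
(5, 5)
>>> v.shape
(31, 37)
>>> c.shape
(31, 31)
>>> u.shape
(37, 31)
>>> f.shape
(31, 37)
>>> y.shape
(5, 31)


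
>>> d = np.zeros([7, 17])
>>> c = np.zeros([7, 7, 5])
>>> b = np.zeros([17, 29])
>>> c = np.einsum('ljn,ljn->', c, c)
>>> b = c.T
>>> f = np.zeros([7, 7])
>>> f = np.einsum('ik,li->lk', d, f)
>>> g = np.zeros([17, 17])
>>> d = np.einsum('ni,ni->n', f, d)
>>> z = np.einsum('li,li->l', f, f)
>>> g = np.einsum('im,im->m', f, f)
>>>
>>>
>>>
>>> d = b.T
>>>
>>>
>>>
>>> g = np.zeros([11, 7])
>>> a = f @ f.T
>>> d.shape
()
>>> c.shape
()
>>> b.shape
()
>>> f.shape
(7, 17)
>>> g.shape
(11, 7)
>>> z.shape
(7,)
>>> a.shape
(7, 7)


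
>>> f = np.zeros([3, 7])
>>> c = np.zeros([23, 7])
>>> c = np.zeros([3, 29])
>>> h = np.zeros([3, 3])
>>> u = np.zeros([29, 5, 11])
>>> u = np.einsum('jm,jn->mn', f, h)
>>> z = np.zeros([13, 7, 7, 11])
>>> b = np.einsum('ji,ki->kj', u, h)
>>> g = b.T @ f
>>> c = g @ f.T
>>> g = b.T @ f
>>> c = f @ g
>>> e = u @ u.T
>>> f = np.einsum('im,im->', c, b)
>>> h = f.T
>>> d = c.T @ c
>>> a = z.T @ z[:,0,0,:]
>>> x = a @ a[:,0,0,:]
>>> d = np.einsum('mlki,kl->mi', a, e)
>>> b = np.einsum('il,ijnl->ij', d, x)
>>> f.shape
()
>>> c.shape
(3, 7)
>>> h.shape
()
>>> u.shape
(7, 3)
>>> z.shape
(13, 7, 7, 11)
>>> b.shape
(11, 7)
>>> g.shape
(7, 7)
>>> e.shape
(7, 7)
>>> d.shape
(11, 11)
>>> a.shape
(11, 7, 7, 11)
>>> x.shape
(11, 7, 7, 11)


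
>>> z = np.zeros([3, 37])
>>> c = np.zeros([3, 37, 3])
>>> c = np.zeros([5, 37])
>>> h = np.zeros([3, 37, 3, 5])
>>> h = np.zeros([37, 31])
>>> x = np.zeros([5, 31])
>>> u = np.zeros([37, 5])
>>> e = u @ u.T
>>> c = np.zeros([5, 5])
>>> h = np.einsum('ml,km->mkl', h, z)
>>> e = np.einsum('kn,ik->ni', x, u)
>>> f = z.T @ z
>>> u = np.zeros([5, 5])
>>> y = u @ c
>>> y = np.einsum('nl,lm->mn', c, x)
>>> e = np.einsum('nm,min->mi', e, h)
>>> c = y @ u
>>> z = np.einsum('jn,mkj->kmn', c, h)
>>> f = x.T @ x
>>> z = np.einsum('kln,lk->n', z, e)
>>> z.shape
(5,)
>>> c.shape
(31, 5)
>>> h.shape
(37, 3, 31)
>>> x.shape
(5, 31)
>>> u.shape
(5, 5)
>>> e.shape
(37, 3)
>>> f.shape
(31, 31)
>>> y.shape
(31, 5)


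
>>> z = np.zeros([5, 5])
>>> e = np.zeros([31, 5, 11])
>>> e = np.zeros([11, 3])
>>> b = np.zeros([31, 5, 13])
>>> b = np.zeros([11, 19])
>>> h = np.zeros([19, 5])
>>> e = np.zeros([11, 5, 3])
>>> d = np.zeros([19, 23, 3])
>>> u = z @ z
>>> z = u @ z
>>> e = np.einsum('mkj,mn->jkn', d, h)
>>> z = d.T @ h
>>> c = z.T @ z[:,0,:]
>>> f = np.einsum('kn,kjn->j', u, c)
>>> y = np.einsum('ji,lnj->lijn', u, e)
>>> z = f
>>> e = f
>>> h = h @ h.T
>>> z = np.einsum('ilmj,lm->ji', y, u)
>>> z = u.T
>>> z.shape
(5, 5)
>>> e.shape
(23,)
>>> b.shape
(11, 19)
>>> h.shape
(19, 19)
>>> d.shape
(19, 23, 3)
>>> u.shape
(5, 5)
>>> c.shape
(5, 23, 5)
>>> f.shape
(23,)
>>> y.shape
(3, 5, 5, 23)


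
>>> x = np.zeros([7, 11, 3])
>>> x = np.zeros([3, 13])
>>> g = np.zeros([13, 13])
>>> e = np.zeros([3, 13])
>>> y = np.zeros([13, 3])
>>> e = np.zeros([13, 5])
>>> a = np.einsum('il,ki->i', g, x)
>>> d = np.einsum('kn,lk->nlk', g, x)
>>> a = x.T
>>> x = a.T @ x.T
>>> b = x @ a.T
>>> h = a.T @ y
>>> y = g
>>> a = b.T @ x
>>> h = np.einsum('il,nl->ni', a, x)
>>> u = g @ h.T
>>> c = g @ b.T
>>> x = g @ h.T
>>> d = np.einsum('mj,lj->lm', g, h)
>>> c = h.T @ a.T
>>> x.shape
(13, 3)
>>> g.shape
(13, 13)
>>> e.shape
(13, 5)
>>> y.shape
(13, 13)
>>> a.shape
(13, 3)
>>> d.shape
(3, 13)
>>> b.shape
(3, 13)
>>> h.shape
(3, 13)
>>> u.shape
(13, 3)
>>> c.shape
(13, 13)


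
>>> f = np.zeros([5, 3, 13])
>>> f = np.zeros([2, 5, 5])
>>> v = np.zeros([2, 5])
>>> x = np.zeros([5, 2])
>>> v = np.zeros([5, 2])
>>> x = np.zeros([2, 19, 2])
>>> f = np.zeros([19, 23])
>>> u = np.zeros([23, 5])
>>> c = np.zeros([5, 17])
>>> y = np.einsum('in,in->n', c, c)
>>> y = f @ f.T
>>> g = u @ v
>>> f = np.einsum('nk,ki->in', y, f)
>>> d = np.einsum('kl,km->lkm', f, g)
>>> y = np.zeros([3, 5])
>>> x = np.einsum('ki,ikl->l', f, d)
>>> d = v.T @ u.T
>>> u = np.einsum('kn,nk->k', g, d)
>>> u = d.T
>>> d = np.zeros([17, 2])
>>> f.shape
(23, 19)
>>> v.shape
(5, 2)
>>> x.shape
(2,)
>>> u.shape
(23, 2)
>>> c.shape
(5, 17)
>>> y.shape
(3, 5)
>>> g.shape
(23, 2)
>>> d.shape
(17, 2)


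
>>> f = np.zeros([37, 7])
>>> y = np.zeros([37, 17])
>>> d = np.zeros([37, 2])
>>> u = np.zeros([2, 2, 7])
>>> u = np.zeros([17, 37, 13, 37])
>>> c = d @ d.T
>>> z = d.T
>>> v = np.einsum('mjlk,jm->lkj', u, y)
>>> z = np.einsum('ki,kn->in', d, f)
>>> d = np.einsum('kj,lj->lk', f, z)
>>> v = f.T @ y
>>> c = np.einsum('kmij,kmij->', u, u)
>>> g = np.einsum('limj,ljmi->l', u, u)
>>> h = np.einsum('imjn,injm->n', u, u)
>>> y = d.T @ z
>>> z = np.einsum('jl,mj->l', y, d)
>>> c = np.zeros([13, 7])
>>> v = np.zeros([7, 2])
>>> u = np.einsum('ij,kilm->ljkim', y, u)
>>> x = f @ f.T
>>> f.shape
(37, 7)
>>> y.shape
(37, 7)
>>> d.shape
(2, 37)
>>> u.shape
(13, 7, 17, 37, 37)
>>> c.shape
(13, 7)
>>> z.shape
(7,)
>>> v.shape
(7, 2)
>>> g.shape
(17,)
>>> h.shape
(37,)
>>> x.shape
(37, 37)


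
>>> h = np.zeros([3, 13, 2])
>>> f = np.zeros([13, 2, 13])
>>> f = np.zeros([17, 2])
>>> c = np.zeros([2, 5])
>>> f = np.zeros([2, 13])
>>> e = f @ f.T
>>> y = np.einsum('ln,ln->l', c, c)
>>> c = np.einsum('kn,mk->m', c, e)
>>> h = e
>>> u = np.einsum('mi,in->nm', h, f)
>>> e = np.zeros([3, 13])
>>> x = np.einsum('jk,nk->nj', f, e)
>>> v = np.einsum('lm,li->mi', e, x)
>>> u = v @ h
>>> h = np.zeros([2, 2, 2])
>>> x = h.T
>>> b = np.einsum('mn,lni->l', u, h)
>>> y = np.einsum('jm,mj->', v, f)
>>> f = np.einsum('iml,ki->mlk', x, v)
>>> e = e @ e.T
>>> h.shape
(2, 2, 2)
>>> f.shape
(2, 2, 13)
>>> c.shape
(2,)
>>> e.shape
(3, 3)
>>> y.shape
()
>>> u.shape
(13, 2)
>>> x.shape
(2, 2, 2)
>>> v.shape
(13, 2)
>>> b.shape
(2,)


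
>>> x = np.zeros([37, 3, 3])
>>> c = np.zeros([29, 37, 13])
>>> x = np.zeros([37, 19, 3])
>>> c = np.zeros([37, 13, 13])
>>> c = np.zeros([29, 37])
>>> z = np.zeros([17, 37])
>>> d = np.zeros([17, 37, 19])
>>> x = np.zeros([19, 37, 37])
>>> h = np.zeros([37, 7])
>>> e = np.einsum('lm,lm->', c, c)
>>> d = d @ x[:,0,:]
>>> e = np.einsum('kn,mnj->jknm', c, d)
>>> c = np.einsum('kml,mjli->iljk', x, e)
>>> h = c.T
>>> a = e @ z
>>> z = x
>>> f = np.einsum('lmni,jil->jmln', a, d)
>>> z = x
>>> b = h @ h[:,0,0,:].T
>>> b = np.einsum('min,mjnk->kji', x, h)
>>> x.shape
(19, 37, 37)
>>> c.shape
(17, 37, 29, 19)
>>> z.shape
(19, 37, 37)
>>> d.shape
(17, 37, 37)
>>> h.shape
(19, 29, 37, 17)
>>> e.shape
(37, 29, 37, 17)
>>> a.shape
(37, 29, 37, 37)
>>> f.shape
(17, 29, 37, 37)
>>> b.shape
(17, 29, 37)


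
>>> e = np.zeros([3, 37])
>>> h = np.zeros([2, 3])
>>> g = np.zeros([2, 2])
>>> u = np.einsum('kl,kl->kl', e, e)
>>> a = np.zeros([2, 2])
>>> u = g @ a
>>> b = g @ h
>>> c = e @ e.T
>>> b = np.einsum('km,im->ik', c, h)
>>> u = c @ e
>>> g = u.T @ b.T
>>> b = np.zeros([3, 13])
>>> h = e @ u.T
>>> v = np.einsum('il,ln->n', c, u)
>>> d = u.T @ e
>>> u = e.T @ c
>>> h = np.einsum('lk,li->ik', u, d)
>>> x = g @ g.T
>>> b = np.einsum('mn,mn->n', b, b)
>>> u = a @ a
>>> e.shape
(3, 37)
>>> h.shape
(37, 3)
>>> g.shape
(37, 2)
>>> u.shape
(2, 2)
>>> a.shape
(2, 2)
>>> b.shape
(13,)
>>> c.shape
(3, 3)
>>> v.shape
(37,)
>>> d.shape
(37, 37)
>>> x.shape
(37, 37)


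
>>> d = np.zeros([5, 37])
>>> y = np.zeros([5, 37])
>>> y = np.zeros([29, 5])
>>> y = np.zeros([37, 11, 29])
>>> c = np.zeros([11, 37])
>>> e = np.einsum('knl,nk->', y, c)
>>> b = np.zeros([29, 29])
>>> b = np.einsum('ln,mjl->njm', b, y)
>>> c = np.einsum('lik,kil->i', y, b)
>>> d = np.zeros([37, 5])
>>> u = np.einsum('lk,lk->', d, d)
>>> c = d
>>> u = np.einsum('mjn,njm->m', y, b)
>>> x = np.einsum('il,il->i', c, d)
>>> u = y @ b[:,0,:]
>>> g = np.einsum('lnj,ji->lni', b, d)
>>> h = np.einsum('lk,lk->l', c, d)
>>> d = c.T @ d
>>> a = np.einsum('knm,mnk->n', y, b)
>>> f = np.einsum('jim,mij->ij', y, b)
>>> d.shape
(5, 5)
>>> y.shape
(37, 11, 29)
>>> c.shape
(37, 5)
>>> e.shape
()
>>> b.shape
(29, 11, 37)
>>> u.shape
(37, 11, 37)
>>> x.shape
(37,)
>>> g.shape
(29, 11, 5)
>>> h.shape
(37,)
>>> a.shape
(11,)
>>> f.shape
(11, 37)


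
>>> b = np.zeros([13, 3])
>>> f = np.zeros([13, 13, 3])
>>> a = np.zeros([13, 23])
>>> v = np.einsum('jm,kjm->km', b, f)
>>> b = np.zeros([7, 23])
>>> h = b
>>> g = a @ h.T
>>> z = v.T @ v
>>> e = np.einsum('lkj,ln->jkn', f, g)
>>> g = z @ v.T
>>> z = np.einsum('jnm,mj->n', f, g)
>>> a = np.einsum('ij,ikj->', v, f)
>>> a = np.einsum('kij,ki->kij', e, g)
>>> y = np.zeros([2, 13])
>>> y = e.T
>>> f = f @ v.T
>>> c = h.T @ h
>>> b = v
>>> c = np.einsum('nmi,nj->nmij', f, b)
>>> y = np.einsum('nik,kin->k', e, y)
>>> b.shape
(13, 3)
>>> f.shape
(13, 13, 13)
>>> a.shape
(3, 13, 7)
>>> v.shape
(13, 3)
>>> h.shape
(7, 23)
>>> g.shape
(3, 13)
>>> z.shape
(13,)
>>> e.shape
(3, 13, 7)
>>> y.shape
(7,)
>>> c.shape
(13, 13, 13, 3)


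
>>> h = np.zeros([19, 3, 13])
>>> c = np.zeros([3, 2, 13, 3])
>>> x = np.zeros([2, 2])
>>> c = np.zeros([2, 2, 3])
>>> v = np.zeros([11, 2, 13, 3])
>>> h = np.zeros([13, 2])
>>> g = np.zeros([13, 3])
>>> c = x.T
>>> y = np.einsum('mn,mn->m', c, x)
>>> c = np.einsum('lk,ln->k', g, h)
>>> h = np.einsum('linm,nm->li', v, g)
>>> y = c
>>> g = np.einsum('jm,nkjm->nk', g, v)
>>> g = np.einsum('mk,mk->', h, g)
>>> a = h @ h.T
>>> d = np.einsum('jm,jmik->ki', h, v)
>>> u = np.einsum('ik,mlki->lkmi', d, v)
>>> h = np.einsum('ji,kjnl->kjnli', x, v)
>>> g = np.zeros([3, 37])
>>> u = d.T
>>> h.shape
(11, 2, 13, 3, 2)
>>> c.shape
(3,)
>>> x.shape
(2, 2)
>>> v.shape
(11, 2, 13, 3)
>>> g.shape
(3, 37)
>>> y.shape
(3,)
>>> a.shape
(11, 11)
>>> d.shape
(3, 13)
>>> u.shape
(13, 3)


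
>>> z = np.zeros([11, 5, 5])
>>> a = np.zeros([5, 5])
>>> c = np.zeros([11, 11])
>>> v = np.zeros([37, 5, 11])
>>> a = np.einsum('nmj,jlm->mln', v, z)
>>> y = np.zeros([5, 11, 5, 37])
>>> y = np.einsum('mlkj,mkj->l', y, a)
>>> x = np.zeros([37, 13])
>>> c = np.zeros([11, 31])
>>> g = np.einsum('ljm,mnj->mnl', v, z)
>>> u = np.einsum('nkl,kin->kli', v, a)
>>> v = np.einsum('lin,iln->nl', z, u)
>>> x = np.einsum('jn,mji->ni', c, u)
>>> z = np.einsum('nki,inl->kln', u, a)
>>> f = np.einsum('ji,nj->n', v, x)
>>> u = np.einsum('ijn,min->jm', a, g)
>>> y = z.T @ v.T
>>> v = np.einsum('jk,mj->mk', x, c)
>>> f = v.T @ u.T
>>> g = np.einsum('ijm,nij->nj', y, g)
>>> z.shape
(11, 37, 5)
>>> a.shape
(5, 5, 37)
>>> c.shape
(11, 31)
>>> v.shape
(11, 5)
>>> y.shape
(5, 37, 5)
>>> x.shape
(31, 5)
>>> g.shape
(11, 37)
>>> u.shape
(5, 11)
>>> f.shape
(5, 5)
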